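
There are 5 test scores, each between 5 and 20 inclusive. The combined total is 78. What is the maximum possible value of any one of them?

20

To make one score as large as possible, make the other 4 as small as possible.
The other 4 contribute at least 4 × 5 = 20, leaving at most 78 − 20 = 58.
But each score is capped at 20, so the maximum is 20.
Achievable: one at 20 and the other 4 totalling 58, which fits since 4 × 5 ≤ 58 ≤ 4 × 20.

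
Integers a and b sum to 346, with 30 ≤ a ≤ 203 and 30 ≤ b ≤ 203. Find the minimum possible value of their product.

29029

Since a + b is fixed, pushing one of them to its bound minimizes the product.
At the endpoint a = 143, b = 346 − 143 = 203, so ab = 143 × 203 = 29029.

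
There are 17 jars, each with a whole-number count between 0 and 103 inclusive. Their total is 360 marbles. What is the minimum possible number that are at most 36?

Let j be the number exceeding 36. Then the total is ≥ 37·j + 0·(17 − j) = 0 + 37j.
So 37j ≤ 360 and j ≤ 9; hence at least 17 − 9 = 8 are ≤ 36.
Exactly 8 works: 8 values at 0 and 9 at 37 total 333; raise one of the low values by 27 (still ≤ 36) to hit 360.

8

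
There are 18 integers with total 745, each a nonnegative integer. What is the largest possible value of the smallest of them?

41

The average is 745/18 < 42, so some value is ≤ 41.
Taking 11 copies of 41 and 7 copies of 42 gives exactly 745, so 41 is attained.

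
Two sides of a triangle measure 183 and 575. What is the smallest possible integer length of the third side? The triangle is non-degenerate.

393

The third side must exceed |183 − 575| = 392.
The smallest integer above 392 is 393.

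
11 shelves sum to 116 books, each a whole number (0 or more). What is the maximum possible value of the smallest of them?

If every one of the 11 were at least 11, the total would be at least 11 × 11 = 121 > 116.
Taking 5 copies of 10 and 6 copies of 11 gives exactly 116, so 10 is attained.

10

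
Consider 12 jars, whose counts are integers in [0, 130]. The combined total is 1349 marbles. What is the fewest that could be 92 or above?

7

Each value short of 92 is at most 91, costing at least 130 − 91 = 39 against the maximum total of 1560.
We can afford to lose at most 1560 − 1349 = 211, so at most ⌊211/39⌋ = 5 fall short, and at least 7 are ≥ 92.
Exactly 7 works: 7 values at 130 and 5 at 91 total 1365; lower one of the high values by 16 (still ≥ 92) to hit 1349.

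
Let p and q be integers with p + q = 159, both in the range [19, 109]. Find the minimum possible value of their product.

For a fixed sum, pq is smallest when p and q are as far apart as possible.
At the endpoint p = 50, q = 159 − 50 = 109, so pq = 50 × 109 = 5450.

5450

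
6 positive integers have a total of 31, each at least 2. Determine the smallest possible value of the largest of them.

If every one of the 6 were at most 5, the total would be at most 6 × 5 = 30 < 31.
Taking 5 copies of 5 and 1 copy of 6 gives exactly 31, so 6 is attained.

6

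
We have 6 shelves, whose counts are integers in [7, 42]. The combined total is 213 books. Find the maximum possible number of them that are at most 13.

1

Each value at 13 or below falls at least 42 − 13 = 29 short of the ceiling 42.
The ceiling total is 6 × 42 = 252, and we need 213, so at most ⌊(252 − 213)/29⌋ = 1 can be that low.
k = 1 is achieved by 1 value at 13 and 5 at 42, total 223; lower one of the 42's by 10 (still > 13) to reach 213.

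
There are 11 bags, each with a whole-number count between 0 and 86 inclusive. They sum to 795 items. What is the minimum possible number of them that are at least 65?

5

Each value short of 65 is at most 64, costing at least 86 − 64 = 22 against the maximum total of 946.
We can afford to lose at most 946 − 795 = 151, so at most ⌊151/22⌋ = 6 fall short, and at least 5 are ≥ 65.
Exactly 5 works: 5 values at 86 and 6 at 64 total 814; lower one of the high values by 19 (still ≥ 65) to hit 795.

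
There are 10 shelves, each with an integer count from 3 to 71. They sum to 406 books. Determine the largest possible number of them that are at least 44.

If k of the values are ≥ 44, the total is ≥ 44k + 3(10 − k).
Setting 44k + 3(10 − k) ≤ 406 gives 41k ≤ 376, so k ≤ 9.
k = 9 is achieved by 9 values at 44 and 1 at 3, total 399; add 7 to one value (staying below 44) to reach 406.

9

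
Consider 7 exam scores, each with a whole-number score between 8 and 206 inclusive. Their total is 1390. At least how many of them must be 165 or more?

6

Suppose at most 7 − j of them reach 165; then j values are ≤ 164 and the rest ≤ 206.
The total is then ≤ 164·j + 206·(7 − j) = 1442 − 42j. For this to be ≥ 1390 we need j ≤ 1, so at least 7 − 1 = 6 must reach 165.
Exactly 6 works: 6 values at 206 and 1 at 164 total 1400; lower one of the high values by 10 (still ≥ 165) to hit 1390.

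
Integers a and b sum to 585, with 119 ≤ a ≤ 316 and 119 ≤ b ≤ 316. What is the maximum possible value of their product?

85556

With a + b fixed, ab peaks when the two are closest together.
Taking a = 292 and b = 293 (both in [119, 316]) gives ab = 85556.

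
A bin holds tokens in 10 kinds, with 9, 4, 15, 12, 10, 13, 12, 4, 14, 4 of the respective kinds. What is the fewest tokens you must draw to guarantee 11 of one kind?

In the worst case you take as many as possible of each kind without reaching 11: 9 + 4 + 10 + 10 + 10 + 10 + 10 + 4 + 10 + 4 = 81.
The next one must give 11 of some kind, so 81 + 1 = 82.

82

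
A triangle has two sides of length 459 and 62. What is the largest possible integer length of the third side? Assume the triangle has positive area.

The third side must be less than 459 + 62 = 521.
The largest integer below 521 is 520.

520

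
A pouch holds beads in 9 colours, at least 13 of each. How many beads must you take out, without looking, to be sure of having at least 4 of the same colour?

28

You could draw 3 of every colour without reaching 4 of any — 27 in all.
One more forces 4 of some colour, so 27 + 1 = 28.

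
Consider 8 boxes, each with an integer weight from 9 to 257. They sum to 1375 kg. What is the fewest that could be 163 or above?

1

Suppose at most 8 − j of them reach 163; then j values are ≤ 162 and the rest ≤ 257.
The total is then ≤ 162·j + 257·(8 − j) = 2056 − 95j. For this to be ≥ 1375 we need j ≤ 7, so at least 8 − 7 = 1 must reach 163.
Exactly 1 works: 1 value at 257 and 7 at 162 total 1391; lower one of the high values by 16 (still ≥ 163) to hit 1375.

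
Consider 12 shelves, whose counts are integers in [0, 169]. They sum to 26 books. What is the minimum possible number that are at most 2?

Each value above 2 is at least 3, contributing at least 3 − 0 = 3 above the floor 0.
The sum exceeds the floor total 0 by 26, so at most ⌊26/3⌋ = 8 exceed 2, and at least 4 are ≤ 2.
Exactly 4 works: 4 values at 0 and 8 at 3 total 24; raise one of the low values by 2 (still ≤ 2) to hit 26.

4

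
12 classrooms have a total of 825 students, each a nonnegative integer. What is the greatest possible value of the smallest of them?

68

The average is 825/12 < 69, so some value is ≤ 68.
Equality holds with 3 values of 68 and 9 values of 69.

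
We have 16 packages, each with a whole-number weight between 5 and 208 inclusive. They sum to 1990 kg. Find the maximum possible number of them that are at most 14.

6

Suppose k of them are at most 14. Those contribute at most 14 each and the rest at most 208 each.
So the total is at most 14k + 208(16 − k) = 3328 − 194k. This must still be ≥ 1990, so k ≤ 6.
k = 6 is achieved by 6 values at 14 and 10 at 208, total 2164; lower one of the 208's by 174 (still > 14) to reach 1990.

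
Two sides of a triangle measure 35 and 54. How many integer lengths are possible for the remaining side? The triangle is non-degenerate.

The triangle inequality gives |35 − 54| < c < 35 + 54, i.e. 19 < c < 89.
So c can be any integer from 20 to 88: 69 values.

69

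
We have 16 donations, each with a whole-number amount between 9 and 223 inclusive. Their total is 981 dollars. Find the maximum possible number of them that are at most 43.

Suppose k of them are at most 43. Those contribute at most 43 each and the rest at most 223 each.
So the total is at most 43k + 223(16 − k) = 3568 − 180k. This must still be ≥ 981, so k ≤ 14.
k = 14 is achieved by 14 values at 43 and 2 at 223, total 1048; lower one of the 223's by 67 (still > 43) to reach 981.

14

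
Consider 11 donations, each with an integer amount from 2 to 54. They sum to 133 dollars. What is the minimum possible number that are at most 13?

2

Let j be the number exceeding 13. Then the total is ≥ 14·j + 2·(11 − j) = 22 + 12j.
So 12j ≤ 111 and j ≤ 9; hence at least 11 − 9 = 2 are ≤ 13.
Exactly 2 works: 2 values at 2 and 9 at 14 total 130; raise one of the low values by 3 (still ≤ 13) to hit 133.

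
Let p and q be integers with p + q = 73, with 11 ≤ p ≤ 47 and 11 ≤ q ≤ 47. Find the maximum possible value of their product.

For a fixed sum, the product pq is largest when p and q are as close as possible.
Taking p = 36 and q = 37 (both in [11, 47]) gives pq = 1332.

1332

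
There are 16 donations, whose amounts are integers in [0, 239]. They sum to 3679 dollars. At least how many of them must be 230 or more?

Suppose at most 16 − j of them reach 230; then j values are ≤ 229 and the rest ≤ 239.
The total is then ≤ 229·j + 239·(16 − j) = 3824 − 10j. For this to be ≥ 3679 we need j ≤ 14, so at least 16 − 14 = 2 must reach 230.
Exactly 2 works: 2 values at 239 and 14 at 229 total 3684; lower one of the high values by 5 (still ≥ 230) to hit 3679.

2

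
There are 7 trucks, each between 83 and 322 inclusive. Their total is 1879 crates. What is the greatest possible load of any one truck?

Maximizing one value means minimizing the remaining 6.
The other 6 contribute at least 6 × 83 = 498, leaving at most 1879 − 498 = 1381.
But each truck is capped at 322, so the maximum is 322.
Achievable: one at 322 and the other 6 totalling 1557, which fits since 6 × 83 ≤ 1557 ≤ 6 × 322.

322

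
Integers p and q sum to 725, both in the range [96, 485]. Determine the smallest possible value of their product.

116400

pq = p(725 − p) is concave in p, so over [240, 485] it is minimized at an endpoint.
At the endpoint p = 240, q = 725 − 240 = 485, so pq = 240 × 485 = 116400.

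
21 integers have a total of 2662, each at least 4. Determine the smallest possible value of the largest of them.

If every one of the 21 were at most 126, the total would be at most 21 × 126 = 2646 < 2662.
Taking 5 copies of 126 and 16 copies of 127 gives exactly 2662, so 127 is attained.

127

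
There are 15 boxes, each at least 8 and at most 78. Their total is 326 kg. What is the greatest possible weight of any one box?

78

Maximizing one value means minimizing the remaining 14.
The other 14 contribute at least 14 × 8 = 112, leaving at most 326 − 112 = 214.
But each box is capped at 78, so the maximum is 78.
Achievable: one at 78 and the other 14 totalling 248, which fits since 14 × 8 ≤ 248 ≤ 14 × 78.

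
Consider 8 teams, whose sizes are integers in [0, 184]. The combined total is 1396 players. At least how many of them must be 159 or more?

6

Each value short of 159 is at most 158, costing at least 184 − 158 = 26 against the maximum total of 1472.
We can afford to lose at most 1472 − 1396 = 76, so at most ⌊76/26⌋ = 2 fall short, and at least 6 are ≥ 159.
Exactly 6 works: 6 values at 184 and 2 at 158 total 1420; lower one of the high values by 24 (still ≥ 159) to hit 1396.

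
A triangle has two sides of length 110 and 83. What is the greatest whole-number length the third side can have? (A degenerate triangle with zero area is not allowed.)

The third side must be less than 110 + 83 = 193.
The largest integer below 193 is 192.

192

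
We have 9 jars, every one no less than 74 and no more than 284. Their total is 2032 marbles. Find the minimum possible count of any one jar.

74

To make one jar as small as possible, make the other 8 as large as possible.
The other 8 can take up 8 × 284 = 2272 ≥ 2032 − 74, so one jar can sit at its floor of 74.
Achievable: one at 74 and the other 8 totalling 1958, which fits since 8 × 74 ≤ 1958 ≤ 8 × 284.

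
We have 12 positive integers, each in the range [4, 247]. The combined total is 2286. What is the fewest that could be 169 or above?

4

Each value short of 169 is at most 168, costing at least 247 − 168 = 79 against the maximum total of 2964.
We can afford to lose at most 2964 − 2286 = 678, so at most ⌊678/79⌋ = 8 fall short, and at least 4 are ≥ 169.
Exactly 4 works: 4 values at 247 and 8 at 168 total 2332; lower one of the high values by 46 (still ≥ 169) to hit 2286.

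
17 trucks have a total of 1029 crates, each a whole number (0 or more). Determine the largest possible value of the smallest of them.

The average is 1029/17 < 61, so some value is ≤ 60.
Taking 8 copies of 60 and 9 copies of 61 gives exactly 1029, so 60 is attained.

60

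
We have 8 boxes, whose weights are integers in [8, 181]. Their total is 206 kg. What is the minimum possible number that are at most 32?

Each value above 32 is at least 33, contributing at least 33 − 8 = 25 above the floor 8.
The sum exceeds the floor total 64 by 142, so at most ⌊142/25⌋ = 5 exceed 32, and at least 3 are ≤ 32.
Exactly 3 works: 3 values at 8 and 5 at 33 total 189; raise one of the low values by 17 (still ≤ 32) to hit 206.

3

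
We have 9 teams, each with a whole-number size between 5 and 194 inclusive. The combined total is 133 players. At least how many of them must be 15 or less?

Each value above 15 is at least 16, contributing at least 16 − 5 = 11 above the floor 5.
The sum exceeds the floor total 45 by 88, so at most ⌊88/11⌋ = 8 exceed 15, and at least 1 are ≤ 15.
Exactly 1 works: 1 value at 5 and 8 at 16 total 133.

1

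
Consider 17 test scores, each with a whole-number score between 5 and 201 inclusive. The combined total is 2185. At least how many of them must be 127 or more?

Suppose at most 17 − j of them reach 127; then j values are ≤ 126 and the rest ≤ 201.
The total is then ≤ 126·j + 201·(17 − j) = 3417 − 75j. For this to be ≥ 2185 we need j ≤ 16, so at least 17 − 16 = 1 must reach 127.
Exactly 1 works: 1 value at 201 and 16 at 126 total 2217; lower one of the high values by 32 (still ≥ 127) to hit 2185.

1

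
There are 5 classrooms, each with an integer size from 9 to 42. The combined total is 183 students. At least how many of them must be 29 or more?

4

Suppose at most 5 − j of them reach 29; then j values are ≤ 28 and the rest ≤ 42.
The total is then ≤ 28·j + 42·(5 − j) = 210 − 14j. For this to be ≥ 183 we need j ≤ 1, so at least 5 − 1 = 4 must reach 29.
Exactly 4 works: 4 values at 42 and 1 at 28 total 196; lower one of the high values by 13 (still ≥ 29) to hit 183.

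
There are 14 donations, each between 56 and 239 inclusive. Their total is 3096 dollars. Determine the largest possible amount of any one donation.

239

Maximizing one value means minimizing the remaining 13.
The other 13 contribute at least 13 × 56 = 728, leaving at most 3096 − 728 = 2368.
But each donation is capped at 239, so the maximum is 239.
Achievable: one at 239 and the other 13 totalling 2857, which fits since 13 × 56 ≤ 2857 ≤ 13 × 239.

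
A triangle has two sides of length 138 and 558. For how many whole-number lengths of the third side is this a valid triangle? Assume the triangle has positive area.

275

The triangle inequality gives |138 − 558| < c < 138 + 558, i.e. 420 < c < 696.
So c can be any integer from 421 to 695: 275 values.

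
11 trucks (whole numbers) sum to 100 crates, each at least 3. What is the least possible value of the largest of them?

If every one of the 11 were at most 9, the total would be at most 11 × 9 = 99 < 100.
Achievable: 1 of them at 10 and 10 at 9 total 100.

10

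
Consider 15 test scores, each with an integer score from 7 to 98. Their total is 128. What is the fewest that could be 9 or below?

8

Let j be the number exceeding 9. Then the total is ≥ 10·j + 7·(15 − j) = 105 + 3j.
So 3j ≤ 23 and j ≤ 7; hence at least 15 − 7 = 8 are ≤ 9.
Exactly 8 works: 8 values at 7 and 7 at 10 total 126; raise one of the low values by 2 (still ≤ 9) to hit 128.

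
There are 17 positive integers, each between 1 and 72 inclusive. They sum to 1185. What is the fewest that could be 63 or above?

If only k of them are at least 63, the other 17 − k are at most 62, so the total is at most k·72 + (17 − k)·62.
This must reach 1185, so k·72 + (17 − k)·62 ≥ 1185, giving k ≥ 14.
Exactly 14 works: 14 values at 72 and 3 at 62 total 1194; lower one of the high values by 9 (still ≥ 63) to hit 1185.

14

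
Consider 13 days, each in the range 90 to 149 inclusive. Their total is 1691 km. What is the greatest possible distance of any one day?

149

Maximizing one value means minimizing the remaining 12.
The other 12 contribute at least 12 × 90 = 1080, leaving at most 1691 − 1080 = 611.
But each day is capped at 149, so the maximum is 149.
Achievable: one at 149 and the other 12 totalling 1542, which fits since 12 × 90 ≤ 1542 ≤ 12 × 149.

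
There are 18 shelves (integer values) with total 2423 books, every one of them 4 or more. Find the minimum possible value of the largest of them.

135

The average is 2423/18 > 134, so not all 18 can be 134 or less; the largest is ≥ 135.
Achievable: 11 of them at 135 and 7 at 134 total 2423.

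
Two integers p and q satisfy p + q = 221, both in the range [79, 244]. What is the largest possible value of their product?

12210

pq = p(221 − p) is maximized when p is as near 221/2 as the bounds allow.
Taking p = 110 and q = 111 (both in [79, 244]) gives pq = 12210.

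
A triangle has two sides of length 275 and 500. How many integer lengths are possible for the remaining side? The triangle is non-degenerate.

The triangle inequality gives |275 − 500| < c < 275 + 500, i.e. 225 < c < 775.
So c can be any integer from 226 to 774: 549 values.

549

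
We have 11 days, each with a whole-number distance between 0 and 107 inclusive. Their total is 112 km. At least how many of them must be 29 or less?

8

If only k of them are at most 29, the other 11 − k are at least 30, so the total is at least (11 − k)·30 + k·0.
This is ≤ 112, so (11 − k)·30 + 0k ≤ 112, which gives k ≥ 8.
Exactly 8 works: 8 values at 0 and 3 at 30 total 90; raise one of the low values by 22 (still ≤ 29) to hit 112.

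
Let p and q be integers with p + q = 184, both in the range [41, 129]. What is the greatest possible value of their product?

For a fixed sum, the product pq is largest when p and q are as close as possible.
Taking p = 92 and q = 92 (both in [41, 129]) gives pq = 8464.

8464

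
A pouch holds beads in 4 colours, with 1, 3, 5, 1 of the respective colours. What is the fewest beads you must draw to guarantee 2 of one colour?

5

In the worst case you take as many as possible of each colour without reaching 2: 1 + 1 + 1 + 1 = 4.
The next one must give 2 of some colour, so 4 + 1 = 5.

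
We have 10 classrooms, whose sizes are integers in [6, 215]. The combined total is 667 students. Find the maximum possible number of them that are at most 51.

Each value at 51 or below falls at least 215 − 51 = 164 short of the ceiling 215.
The ceiling total is 10 × 215 = 2150, and we need 667, so at most ⌊(2150 − 667)/164⌋ = 9 can be that low.
k = 9 is achieved by 9 values at 51 and 1 at 215, total 674; lower one of the 215's by 7 (still > 51) to reach 667.

9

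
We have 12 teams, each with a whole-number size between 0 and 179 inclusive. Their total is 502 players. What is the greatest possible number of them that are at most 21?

Suppose k of them are at most 21. Those contribute at most 21 each and the rest at most 179 each.
So the total is at most 21k + 179(12 − k) = 2148 − 158k. This must still be ≥ 502, so k ≤ 10.
k = 10 is achieved by 10 values at 21 and 2 at 179, total 568; lower one of the 179's by 66 (still > 21) to reach 502.

10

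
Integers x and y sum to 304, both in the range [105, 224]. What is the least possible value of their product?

xy = x(304 − x) is concave in x, so over [105, 199] it is minimized at an endpoint.
The extreme feasible split is x = 105, y = 199, giving xy = 20895.

20895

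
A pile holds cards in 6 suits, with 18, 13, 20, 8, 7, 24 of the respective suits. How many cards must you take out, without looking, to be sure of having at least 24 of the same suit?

In the worst case you take as many as possible of each suit without reaching 24: 18 + 13 + 20 + 8 + 7 + 23 = 89.
The next one must give 24 of some suit, so 89 + 1 = 90.

90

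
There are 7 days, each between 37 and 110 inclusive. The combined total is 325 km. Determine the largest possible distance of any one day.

103

To make one day as large as possible, make the other 6 as small as possible.
The other 6 contribute at least 6 × 37 = 222, leaving at most 325 − 222 = 103.
Since 103 ≤ 110, this is achievable: one at 103 and 6 at 37.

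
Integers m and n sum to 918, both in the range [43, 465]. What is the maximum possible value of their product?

With m + n fixed, mn peaks when the two are closest together.
Taking m = 459 and n = 459 (both in [43, 465]) gives mn = 210681.

210681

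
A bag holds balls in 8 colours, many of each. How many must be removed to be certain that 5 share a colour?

33

In the worst case you draw 4 of each of the 8 colours: 8 × 4 = 32.
One more forces 5 of some colour, so 32 + 1 = 33.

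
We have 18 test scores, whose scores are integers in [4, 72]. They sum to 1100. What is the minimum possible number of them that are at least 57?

6

If only k of them are at least 57, the other 18 − k are at most 56, so the total is at most k·72 + (18 − k)·56.
This must reach 1100, so k·72 + (18 − k)·56 ≥ 1100, giving k ≥ 6.
Exactly 6 works: 6 values at 72 and 12 at 56 total 1104; lower one of the high values by 4 (still ≥ 57) to hit 1100.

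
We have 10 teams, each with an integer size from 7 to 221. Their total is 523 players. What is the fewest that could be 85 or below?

5

Let j be the number exceeding 85. Then the total is ≥ 86·j + 7·(10 − j) = 70 + 79j.
So 79j ≤ 453 and j ≤ 5; hence at least 10 − 5 = 5 are ≤ 85.
Exactly 5 works: 5 values at 7 and 5 at 86 total 465; raise one of the low values by 58 (still ≤ 85) to hit 523.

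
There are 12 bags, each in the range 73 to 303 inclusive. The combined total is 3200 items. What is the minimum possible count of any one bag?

Minimizing one value means maximizing the remaining 11.
The other 11 can take up 11 × 303 = 3333 ≥ 3200 − 73, so one bag can sit at its floor of 73.
Achievable: one at 73 and the other 11 totalling 3127, which fits since 11 × 73 ≤ 3127 ≤ 11 × 303.

73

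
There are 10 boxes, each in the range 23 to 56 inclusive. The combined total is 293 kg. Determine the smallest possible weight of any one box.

To make one box as small as possible, make the other 9 as large as possible.
The other 9 can take up 9 × 56 = 504 ≥ 293 − 23, so one box can sit at its floor of 23.
Achievable: one at 23 and the other 9 totalling 270, which fits since 9 × 23 ≤ 270 ≤ 9 × 56.

23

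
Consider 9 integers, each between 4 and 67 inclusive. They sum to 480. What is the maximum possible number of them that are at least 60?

7

With k values at 60 or above and the rest at least 4, the sum is at least 36 + 56k.
Since the sum is 480, we need 56k ≤ 444, i.e. k ≤ 7.
k = 7 is achieved by 7 values at 60 and 2 at 4, total 428; add 52 to one value (staying below 60) to reach 480.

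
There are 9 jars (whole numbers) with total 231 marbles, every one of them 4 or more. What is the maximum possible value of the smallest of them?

25

If every one of the 9 were at least 26, the total would be at least 9 × 26 = 234 > 231.
Taking 3 copies of 25 and 6 copies of 26 gives exactly 231, so 25 is attained.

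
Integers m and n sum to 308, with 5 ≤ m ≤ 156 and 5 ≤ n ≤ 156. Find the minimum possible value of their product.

23712

mn = m(308 − m) is concave in m, so over [152, 156] it is minimized at an endpoint.
The extreme feasible split is m = 152, n = 156, giving mn = 23712.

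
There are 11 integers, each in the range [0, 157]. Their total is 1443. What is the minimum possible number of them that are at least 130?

1

If only k of them are at least 130, the other 11 − k are at most 129, so the total is at most k·157 + (11 − k)·129.
This must reach 1443, so k·157 + (11 − k)·129 ≥ 1443, giving k ≥ 1.
Exactly 1 works: 1 value at 157 and 10 at 129 total 1447; lower one of the high values by 4 (still ≥ 130) to hit 1443.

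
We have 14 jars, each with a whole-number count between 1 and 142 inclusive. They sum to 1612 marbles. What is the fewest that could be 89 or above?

8

Each value short of 89 is at most 88, costing at least 142 − 88 = 54 against the maximum total of 1988.
We can afford to lose at most 1988 − 1612 = 376, so at most ⌊376/54⌋ = 6 fall short, and at least 8 are ≥ 89.
Exactly 8 works: 8 values at 142 and 6 at 88 total 1664; lower one of the high values by 52 (still ≥ 89) to hit 1612.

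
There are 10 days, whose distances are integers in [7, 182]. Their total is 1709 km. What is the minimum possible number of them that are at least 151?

7

Each value short of 151 is at most 150, costing at least 182 − 150 = 32 against the maximum total of 1820.
We can afford to lose at most 1820 − 1709 = 111, so at most ⌊111/32⌋ = 3 fall short, and at least 7 are ≥ 151.
Exactly 7 works: 7 values at 182 and 3 at 150 total 1724; lower one of the high values by 15 (still ≥ 151) to hit 1709.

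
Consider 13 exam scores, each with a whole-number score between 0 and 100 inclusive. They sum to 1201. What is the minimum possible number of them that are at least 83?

8

Suppose at most 13 − j of them reach 83; then j values are ≤ 82 and the rest ≤ 100.
The total is then ≤ 82·j + 100·(13 − j) = 1300 − 18j. For this to be ≥ 1201 we need j ≤ 5, so at least 13 − 5 = 8 must reach 83.
Exactly 8 works: 8 values at 100 and 5 at 82 total 1210; lower one of the high values by 9 (still ≥ 83) to hit 1201.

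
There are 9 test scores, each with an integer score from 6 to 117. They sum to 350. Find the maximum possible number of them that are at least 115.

With k values at 115 or above and the rest at least 6, the sum is at least 54 + 109k.
Since the sum is 350, we need 109k ≤ 296, i.e. k ≤ 2.
k = 2 is achieved by 2 values at 115 and 7 at 6, total 272; add 78 to one value (staying below 115) to reach 350.

2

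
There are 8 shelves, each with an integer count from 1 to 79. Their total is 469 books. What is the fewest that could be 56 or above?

2

If only k of them are at least 56, the other 8 − k are at most 55, so the total is at most k·79 + (8 − k)·55.
This must reach 469, so k·79 + (8 − k)·55 ≥ 469, giving k ≥ 2.
Exactly 2 works: 2 values at 79 and 6 at 55 total 488; lower one of the high values by 19 (still ≥ 56) to hit 469.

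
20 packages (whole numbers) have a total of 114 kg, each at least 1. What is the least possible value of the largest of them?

If every one of the 20 were at most 5, the total would be at most 20 × 5 = 100 < 114.
Equality holds with 14 values of 6 and 6 values of 5.

6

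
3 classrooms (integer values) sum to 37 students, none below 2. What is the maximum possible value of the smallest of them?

12

If every one of the 3 were at least 13, the total would be at least 3 × 13 = 39 > 37.
Taking 2 copies of 12 and 1 copy of 13 gives exactly 37, so 12 is attained.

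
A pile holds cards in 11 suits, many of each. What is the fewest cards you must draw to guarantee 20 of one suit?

You could draw 19 of every suit without reaching 20 of any — 209 in all.
One more forces 20 of some suit, so 209 + 1 = 210.

210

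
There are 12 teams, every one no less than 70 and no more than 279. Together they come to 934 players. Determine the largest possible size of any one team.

Maximizing one value means minimizing the remaining 11.
The other 11 contribute at least 11 × 70 = 770, leaving at most 934 − 770 = 164.
Since 164 ≤ 279, this is achievable: one at 164 and 11 at 70.

164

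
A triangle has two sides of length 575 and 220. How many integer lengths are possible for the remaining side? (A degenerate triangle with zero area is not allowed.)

439

The triangle inequality gives |575 − 220| < c < 575 + 220, i.e. 355 < c < 795.
So c can be any integer from 356 to 794: 439 values.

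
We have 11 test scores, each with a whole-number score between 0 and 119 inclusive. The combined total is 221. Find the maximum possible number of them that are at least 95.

With k values at 95 or above and the rest at least 0, the sum is at least 0 + 95k.
Since the sum is 221, we need 95k ≤ 221, i.e. k ≤ 2.
k = 2 is achieved by 2 values at 95 and 9 at 0, total 190; add 31 to one value (staying below 95) to reach 221.

2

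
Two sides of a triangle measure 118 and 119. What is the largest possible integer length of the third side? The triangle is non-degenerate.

The third side must be less than 118 + 119 = 237.
The largest integer below 237 is 236.

236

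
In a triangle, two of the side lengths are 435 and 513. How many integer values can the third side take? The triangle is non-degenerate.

869

The triangle inequality gives |435 − 513| < c < 435 + 513, i.e. 78 < c < 948.
So c can be any integer from 79 to 947: 869 values.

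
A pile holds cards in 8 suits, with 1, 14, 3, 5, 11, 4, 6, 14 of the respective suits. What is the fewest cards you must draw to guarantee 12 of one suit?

53

In the worst case you take as many as possible of each suit without reaching 12: 1 + 11 + 3 + 5 + 11 + 4 + 6 + 11 = 52.
The next one must give 12 of some suit, so 52 + 1 = 53.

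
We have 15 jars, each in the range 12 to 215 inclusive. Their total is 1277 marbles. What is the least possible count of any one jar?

To make one jar as small as possible, make the other 14 as large as possible.
The other 14 can take up 14 × 215 = 3010 ≥ 1277 − 12, so one jar can sit at its floor of 12.
Achievable: one at 12 and the other 14 totalling 1265, which fits since 14 × 12 ≤ 1265 ≤ 14 × 215.

12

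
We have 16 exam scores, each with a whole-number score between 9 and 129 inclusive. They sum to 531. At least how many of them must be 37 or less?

3

If only k of them are at most 37, the other 16 − k are at least 38, so the total is at least (16 − k)·38 + k·9.
This is ≤ 531, so (16 − k)·38 + 9k ≤ 531, which gives k ≥ 3.
Exactly 3 works: 3 values at 9 and 13 at 38 total 521; raise one of the low values by 10 (still ≤ 37) to hit 531.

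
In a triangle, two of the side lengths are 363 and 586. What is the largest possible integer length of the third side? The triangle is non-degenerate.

948

The third side must be less than 363 + 586 = 949.
The largest integer below 949 is 948.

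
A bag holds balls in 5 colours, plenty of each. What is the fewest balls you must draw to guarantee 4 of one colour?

16

You could draw 3 of every colour without reaching 4 of any — 15 in all.
One more forces 4 of some colour, so 15 + 1 = 16.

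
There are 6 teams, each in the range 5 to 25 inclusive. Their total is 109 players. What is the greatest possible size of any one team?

Maximizing one value means minimizing the remaining 5.
The other 5 contribute at least 5 × 5 = 25, leaving at most 109 − 25 = 84.
But each team is capped at 25, so the maximum is 25.
Achievable: one at 25 and the other 5 totalling 84, which fits since 5 × 5 ≤ 84 ≤ 5 × 25.

25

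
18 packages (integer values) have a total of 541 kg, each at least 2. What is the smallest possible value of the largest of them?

The 18 values sum to 541, so their maximum is at least ⌈541/18⌉ = 31.
Achievable: 1 of them at 31 and 17 at 30 total 541.

31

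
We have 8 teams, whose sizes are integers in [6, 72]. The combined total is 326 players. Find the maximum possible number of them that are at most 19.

4

Suppose k of them are at most 19. Those contribute at most 19 each and the rest at most 72 each.
So the total is at most 19k + 72(8 − k) = 576 − 53k. This must still be ≥ 326, so k ≤ 4.
k = 4 is achieved by 4 values at 19 and 4 at 72, total 364; lower one of the 72's by 38 (still > 19) to reach 326.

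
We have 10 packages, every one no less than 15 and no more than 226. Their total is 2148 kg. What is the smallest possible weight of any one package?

To make one package as small as possible, make the other 9 as large as possible.
The other 9 contribute at most 9 × 226 = 2034, leaving at least 2148 − 2034 = 114.
Since 114 ≥ 15, this is achievable: one at 114 and 9 at 226.

114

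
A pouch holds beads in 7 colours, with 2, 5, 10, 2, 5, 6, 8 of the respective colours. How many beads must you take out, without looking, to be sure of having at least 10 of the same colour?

38

In the worst case you take as many as possible of each colour without reaching 10: 2 + 5 + 9 + 2 + 5 + 6 + 8 = 37.
The next one must give 10 of some colour, so 37 + 1 = 38.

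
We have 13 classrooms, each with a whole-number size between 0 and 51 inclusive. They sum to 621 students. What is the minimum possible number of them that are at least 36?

11

Each value short of 36 is at most 35, costing at least 51 − 35 = 16 against the maximum total of 663.
We can afford to lose at most 663 − 621 = 42, so at most ⌊42/16⌋ = 2 fall short, and at least 11 are ≥ 36.
Exactly 11 works: 11 values at 51 and 2 at 35 total 631; lower one of the high values by 10 (still ≥ 36) to hit 621.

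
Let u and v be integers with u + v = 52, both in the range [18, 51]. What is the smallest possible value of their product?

612

uv = u(52 − u) is concave in u, so over [18, 34] it is minimized at an endpoint.
At the endpoint u = 18, v = 52 − 18 = 34, so uv = 18 × 34 = 612.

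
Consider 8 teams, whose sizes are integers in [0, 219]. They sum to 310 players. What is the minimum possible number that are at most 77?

5

Let j be the number exceeding 77. Then the total is ≥ 78·j + 0·(8 − j) = 0 + 78j.
So 78j ≤ 310 and j ≤ 3; hence at least 8 − 3 = 5 are ≤ 77.
Exactly 5 works: 5 values at 0 and 3 at 78 total 234; raise one of the low values by 76 (still ≤ 77) to hit 310.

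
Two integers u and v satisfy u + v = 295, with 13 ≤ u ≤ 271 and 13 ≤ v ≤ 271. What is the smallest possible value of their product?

6504

Since u + v is fixed, pushing one of them to its bound minimizes the product.
At the endpoint u = 24, v = 295 − 24 = 271, so uv = 24 × 271 = 6504.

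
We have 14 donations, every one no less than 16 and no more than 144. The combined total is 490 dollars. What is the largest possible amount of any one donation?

144

Maximizing one value means minimizing the remaining 13.
The other 13 contribute at least 13 × 16 = 208, leaving at most 490 − 208 = 282.
But each donation is capped at 144, so the maximum is 144.
Achievable: one at 144 and the other 13 totalling 346, which fits since 13 × 16 ≤ 346 ≤ 13 × 144.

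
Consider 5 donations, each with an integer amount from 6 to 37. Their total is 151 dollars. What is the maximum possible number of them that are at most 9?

1

Each value at 9 or below falls at least 37 − 9 = 28 short of the ceiling 37.
The ceiling total is 5 × 37 = 185, and we need 151, so at most ⌊(185 − 151)/28⌋ = 1 can be that low.
k = 1 is achieved by 1 value at 9 and 4 at 37, total 157; lower one of the 37's by 6 (still > 9) to reach 151.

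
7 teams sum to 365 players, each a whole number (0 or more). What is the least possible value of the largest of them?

53

The average is 365/7 > 52, so not all 7 can be 52 or less; the largest is ≥ 53.
Achievable: 1 of them at 53 and 6 at 52 total 365.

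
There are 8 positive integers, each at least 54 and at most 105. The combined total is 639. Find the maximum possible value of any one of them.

Maximizing one value means minimizing the remaining 7.
The other 7 contribute at least 7 × 54 = 378, leaving at most 639 − 378 = 261.
But each integer is capped at 105, so the maximum is 105.
Achievable: one at 105 and the other 7 totalling 534, which fits since 7 × 54 ≤ 534 ≤ 7 × 105.

105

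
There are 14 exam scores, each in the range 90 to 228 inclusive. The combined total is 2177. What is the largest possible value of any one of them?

228

To make one score as large as possible, make the other 13 as small as possible.
The other 13 contribute at least 13 × 90 = 1170, leaving at most 2177 − 1170 = 1007.
But each score is capped at 228, so the maximum is 228.
Achievable: one at 228 and the other 13 totalling 1949, which fits since 13 × 90 ≤ 1949 ≤ 13 × 228.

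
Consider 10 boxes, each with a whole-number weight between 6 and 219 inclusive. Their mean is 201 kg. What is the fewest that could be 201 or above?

The total is 10 × 201 = 2010.
Suppose at most 10 − j of them reach 201; then j values are ≤ 200 and the rest ≤ 219.
The total is then ≤ 200·j + 219·(10 − j) = 2190 − 19j. For this to be ≥ 2010 we need j ≤ 9, so at least 10 − 9 = 1 must reach 201.
Exactly 1 works: 1 value at 219 and 9 at 200 total 2019; lower one of the high values by 9 (still ≥ 201) to hit 2010.

1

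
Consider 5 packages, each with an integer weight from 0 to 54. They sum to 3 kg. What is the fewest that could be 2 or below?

4

Let j be the number exceeding 2. Then the total is ≥ 3·j + 0·(5 − j) = 0 + 3j.
So 3j ≤ 3 and j ≤ 1; hence at least 5 − 1 = 4 are ≤ 2.
Exactly 4 works: 4 values at 0 and 1 at 3 total 3.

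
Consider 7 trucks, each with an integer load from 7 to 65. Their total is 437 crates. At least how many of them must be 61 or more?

If only k of them are at least 61, the other 7 − k are at most 60, so the total is at most k·65 + (7 − k)·60.
This must reach 437, so k·65 + (7 − k)·60 ≥ 437, giving k ≥ 4.
Exactly 4 works: 4 values at 65 and 3 at 60 total 440; lower one of the high values by 3 (still ≥ 61) to hit 437.

4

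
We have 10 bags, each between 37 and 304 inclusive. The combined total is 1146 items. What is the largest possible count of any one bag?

Maximizing one value means minimizing the remaining 9.
The other 9 contribute at least 9 × 37 = 333, leaving at most 1146 − 333 = 813.
But each bag is capped at 304, so the maximum is 304.
Achievable: one at 304 and the other 9 totalling 842, which fits since 9 × 37 ≤ 842 ≤ 9 × 304.

304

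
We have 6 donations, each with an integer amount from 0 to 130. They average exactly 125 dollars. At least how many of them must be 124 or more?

2

The total is 6 × 125 = 750.
Each value short of 124 is at most 123, costing at least 130 − 123 = 7 against the maximum total of 780.
We can afford to lose at most 780 − 750 = 30, so at most ⌊30/7⌋ = 4 fall short, and at least 2 are ≥ 124.
Exactly 2 works: 2 values at 130 and 4 at 123 total 752; lower one of the high values by 2 (still ≥ 124) to hit 750.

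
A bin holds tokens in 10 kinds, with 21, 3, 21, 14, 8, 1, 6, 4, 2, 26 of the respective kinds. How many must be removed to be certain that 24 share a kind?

In the worst case you take as many as possible of each kind without reaching 24: 21 + 3 + 21 + 14 + 8 + 1 + 6 + 4 + 2 + 23 = 103.
The next one must give 24 of some kind, so 103 + 1 = 104.

104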